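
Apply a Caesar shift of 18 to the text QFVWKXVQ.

Q(16): 16+18=34≡8 → I
F(5): 5+18=23 → X
V(21): 21+18=39≡13 → N
W(22): 22+18=40≡14 → O
K(10): 10+18=28≡2 → C
X(23): 23+18=41≡15 → P
V(21): 21+18=39≡13 → N
Q(16): 16+18=34≡8 → I

IXNOCPNI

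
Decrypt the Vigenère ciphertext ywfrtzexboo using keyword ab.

yvfqtyewbno

Repeat the key across the ciphertext: abababababa
y(24)−a(0): 24 → y
w(22)−b(1): 21 → v
f(5)−a(0): 5 → f
r(17)−b(1): 16 → q
t(19)−a(0): 19 → t
z(25)−b(1): 24 → y
e(4)−a(0): 4 → e
x(23)−b(1): 22 → w
b(1)−a(0): 1 → b
o(14)−b(1): 13 → n
o(14)−a(0): 14 → o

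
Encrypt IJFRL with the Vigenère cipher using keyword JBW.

Repeat the key across the message: JBWJB
I(8)+J(9): 17 → R
J(9)+B(1): 10 → K
F(5)+W(22): 27≡1 → B
R(17)+J(9): 26≡0 → A
L(11)+B(1): 12 → M

RKBAM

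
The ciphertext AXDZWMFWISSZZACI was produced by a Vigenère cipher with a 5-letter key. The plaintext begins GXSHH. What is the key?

UALSP

Subtract each crib letter from the matching ciphertext letter (mod 26):
A(0)−G(6)=-6≡20 → U
X(23)−X(23)=0 → A
D(3)−S(18)=-15≡11 → L
Z(25)−H(7)=18 → S
W(22)−H(7)=15 → P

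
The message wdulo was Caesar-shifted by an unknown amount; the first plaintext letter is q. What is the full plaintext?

From the crib: w(22)−q(16)=6, so the shift is 6.
Subtract 6 from each ciphertext letter:
w(22): 22−6=16 → q
d(3): 3−6=-3≡23 → x
u(20): 20−6=14 → o
l(11): 11−6=5 → f
o(14): 14−6=8 → i

qxofi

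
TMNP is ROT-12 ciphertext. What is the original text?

T(19): 19−12=7 → H
M(12): 12−12=0 → A
N(13): 13−12=1 → B
P(15): 15−12=3 → D

HABD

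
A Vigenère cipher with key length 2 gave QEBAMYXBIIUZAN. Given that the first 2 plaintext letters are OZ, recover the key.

CF

Subtract each crib letter from the matching ciphertext letter (mod 26):
Q(16)−O(14)=2 → C
E(4)−Z(25)=-21≡5 → F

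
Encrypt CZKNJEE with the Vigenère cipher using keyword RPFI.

Repeat the key across the message: RPFIRPF
C(2)+R(17): 19 → T
Z(25)+P(15): 40≡14 → O
K(10)+F(5): 15 → P
N(13)+I(8): 21 → V
J(9)+R(17): 26≡0 → A
E(4)+P(15): 19 → T
E(4)+F(5): 9 → J

TOPVATJ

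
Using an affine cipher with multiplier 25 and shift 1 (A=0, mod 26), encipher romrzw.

r(17): 25·17+1=426≡10 → k
o(14): 25·14+1=351≡13 → n
m(12): 25·12+1=301≡15 → p
r(17): 25·17+1=426≡10 → k
z(25): 25·25+1=626≡2 → c
w(22): 25·22+1=551≡5 → f

knpkcf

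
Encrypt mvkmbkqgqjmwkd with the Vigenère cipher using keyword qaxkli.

Repeat the key across the message: qaxkliqaxkliqa
m(12)+q(16): 28≡2 → c
v(21)+a(0): 21 → v
k(10)+x(23): 33≡7 → h
m(12)+k(10): 22 → w
b(1)+l(11): 12 → m
k(10)+i(8): 18 → s
q(16)+q(16): 32≡6 → g
g(6)+a(0): 6 → g
q(16)+x(23): 39≡13 → n
j(9)+k(10): 19 → t
m(12)+l(11): 23 → x
w(22)+i(8): 30≡4 → e
k(10)+q(16): 26≡0 → a
d(3)+a(0): 3 → d

cvhwmsggntxead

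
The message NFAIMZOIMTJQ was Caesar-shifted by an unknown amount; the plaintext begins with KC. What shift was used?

From the crib: N(13)−K(10)=3, so the shift is 3.

3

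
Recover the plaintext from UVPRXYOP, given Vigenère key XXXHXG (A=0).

Repeat the key across the ciphertext: XXXHXGXX
U(20)−X(23): -3≡23 → X
V(21)−X(23): -2≡24 → Y
P(15)−X(23): -8≡18 → S
R(17)−H(7): 10 → K
X(23)−X(23): 0 → A
Y(24)−G(6): 18 → S
O(14)−X(23): -9≡17 → R
P(15)−X(23): -8≡18 → S

XYSKASRS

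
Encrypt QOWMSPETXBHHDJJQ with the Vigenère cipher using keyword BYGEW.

RMCQOQCZBXIFJNFR

Repeat the key across the message: BYGEWBYGEWBYGEWB
Q(16)+B(1): 17 → R
O(14)+Y(24): 38≡12 → M
W(22)+G(6): 28≡2 → C
M(12)+E(4): 16 → Q
S(18)+W(22): 40≡14 → O
P(15)+B(1): 16 → Q
E(4)+Y(24): 28≡2 → C
T(19)+G(6): 25 → Z
X(23)+E(4): 27≡1 → B
B(1)+W(22): 23 → X
H(7)+B(1): 8 → I
H(7)+Y(24): 31≡5 → F
D(3)+G(6): 9 → J
J(9)+E(4): 13 → N
J(9)+W(22): 31≡5 → F
Q(16)+B(1): 17 → R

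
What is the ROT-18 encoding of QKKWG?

Q(16): 16+18=34≡8 → I
K(10): 10+18=28≡2 → C
K(10): 10+18=28≡2 → C
W(22): 22+18=40≡14 → O
G(6): 6+18=24 → Y

ICCOY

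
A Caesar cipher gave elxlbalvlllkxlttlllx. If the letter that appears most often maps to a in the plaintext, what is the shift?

The most frequent ciphertext letter is l (appears 10 times).
l is position 11; a is position 0.
Shift = 11.

11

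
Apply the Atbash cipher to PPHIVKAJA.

KKSREPZQZ

P(15) → K(10)
P(15) → K(10)
H(7) → S(18)
I(8) → R(17)
V(21) → E(4)
K(10) → P(15)
A(0) → Z(25)
J(9) → Q(16)
A(0) → Z(25)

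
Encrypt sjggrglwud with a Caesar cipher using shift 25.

s(18): 18+25=43≡17 → r
j(9): 9+25=34≡8 → i
g(6): 6+25=31≡5 → f
g(6): 6+25=31≡5 → f
r(17): 17+25=42≡16 → q
g(6): 6+25=31≡5 → f
l(11): 11+25=36≡10 → k
w(22): 22+25=47≡21 → v
u(20): 20+25=45≡19 → t
d(3): 3+25=28≡2 → c

riffqfkvtc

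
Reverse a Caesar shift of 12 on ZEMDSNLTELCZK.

Z(25): 25−12=13 → N
E(4): 4−12=-8≡18 → S
M(12): 12−12=0 → A
D(3): 3−12=-9≡17 → R
S(18): 18−12=6 → G
N(13): 13−12=1 → B
L(11): 11−12=-1≡25 → Z
T(19): 19−12=7 → H
E(4): 4−12=-8≡18 → S
L(11): 11−12=-1≡25 → Z
C(2): 2−12=-10≡16 → Q
Z(25): 25−12=13 → N
K(10): 10−12=-2≡24 → Y

NSARGBZHSZQNY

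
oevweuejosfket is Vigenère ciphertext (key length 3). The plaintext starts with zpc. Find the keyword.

ppt

Subtract each crib letter from the matching ciphertext letter (mod 26):
o(14)−z(25)=-11≡15 → p
e(4)−p(15)=-11≡15 → p
v(21)−c(2)=19 → t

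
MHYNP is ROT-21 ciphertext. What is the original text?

RMDSU

M(12): 12−21=-9≡17 → R
H(7): 7−21=-14≡12 → M
Y(24): 24−21=3 → D
N(13): 13−21=-8≡18 → S
P(15): 15−21=-6≡20 → U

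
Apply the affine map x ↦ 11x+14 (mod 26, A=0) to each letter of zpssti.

z(25): 11·25+14=289≡3 → d
p(15): 11·15+14=179≡23 → x
s(18): 11·18+14=212≡4 → e
s(18): 11·18+14=212≡4 → e
t(19): 11·19+14=223≡15 → p
i(8): 11·8+14=102≡24 → y

dxeepy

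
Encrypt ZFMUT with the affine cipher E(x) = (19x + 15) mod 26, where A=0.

Z(25): 19·25+15=490≡22 → W
F(5): 19·5+15=110≡6 → G
M(12): 19·12+15=243≡9 → J
U(20): 19·20+15=395≡5 → F
T(19): 19·19+15=376≡12 → M

WGJFM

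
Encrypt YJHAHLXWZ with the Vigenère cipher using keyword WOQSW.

Repeat the key across the message: WOQSWWOQS
Y(24)+W(22): 46≡20 → U
J(9)+O(14): 23 → X
H(7)+Q(16): 23 → X
A(0)+S(18): 18 → S
H(7)+W(22): 29≡3 → D
L(11)+W(22): 33≡7 → H
X(23)+O(14): 37≡11 → L
W(22)+Q(16): 38≡12 → M
Z(25)+S(18): 43≡17 → R

UXXSDHLMR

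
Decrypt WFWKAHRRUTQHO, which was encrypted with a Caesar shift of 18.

ENESIPZZCBYPW

W(22): 22−18=4 → E
F(5): 5−18=-13≡13 → N
W(22): 22−18=4 → E
K(10): 10−18=-8≡18 → S
A(0): 0−18=-18≡8 → I
H(7): 7−18=-11≡15 → P
R(17): 17−18=-1≡25 → Z
R(17): 17−18=-1≡25 → Z
U(20): 20−18=2 → C
T(19): 19−18=1 → B
Q(16): 16−18=-2≡24 → Y
H(7): 7−18=-11≡15 → P
O(14): 14−18=-4≡22 → W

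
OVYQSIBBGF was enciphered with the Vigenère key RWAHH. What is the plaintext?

Repeat the key across the ciphertext: RWAHHRWAHH
O(14)−R(17): -3≡23 → X
V(21)−W(22): -1≡25 → Z
Y(24)−A(0): 24 → Y
Q(16)−H(7): 9 → J
S(18)−H(7): 11 → L
I(8)−R(17): -9≡17 → R
B(1)−W(22): -21≡5 → F
B(1)−A(0): 1 → B
G(6)−H(7): -1≡25 → Z
F(5)−H(7): -2≡24 → Y

XZYJLRFBZY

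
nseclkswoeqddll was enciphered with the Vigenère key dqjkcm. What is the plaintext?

Repeat the key across the ciphertext: dqjkcmdqjkcmdqj
n(13)−d(3): 10 → k
s(18)−q(16): 2 → c
e(4)−j(9): -5≡21 → v
c(2)−k(10): -8≡18 → s
l(11)−c(2): 9 → j
k(10)−m(12): -2≡24 → y
s(18)−d(3): 15 → p
w(22)−q(16): 6 → g
o(14)−j(9): 5 → f
e(4)−k(10): -6≡20 → u
q(16)−c(2): 14 → o
d(3)−m(12): -9≡17 → r
d(3)−d(3): 0 → a
l(11)−q(16): -5≡21 → v
l(11)−j(9): 2 → c

kcvsjypgfuoravc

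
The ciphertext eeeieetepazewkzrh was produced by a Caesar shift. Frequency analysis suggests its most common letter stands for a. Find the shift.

4

The most frequent ciphertext letter is e (appears 7 times).
e is position 4; a is position 0.
Shift = 4.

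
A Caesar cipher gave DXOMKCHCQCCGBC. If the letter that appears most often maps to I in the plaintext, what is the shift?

20

The most frequent ciphertext letter is C (appears 5 times).
C is position 2; I is position 8.
Shift = -6≡20.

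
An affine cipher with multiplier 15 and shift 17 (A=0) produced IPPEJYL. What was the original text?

The inverse of 15 mod 26 is 7, since 15·7=105≡1. Apply D(y)=7·(y−17) mod 26:
I(8): 7·(8−17)=-63≡15 → P
P(15): 7·(15−17)=-14≡12 → M
P(15): 7·(15−17)=-14≡12 → M
E(4): 7·(4−17)=-91≡13 → N
J(9): 7·(9−17)=-56≡22 → W
Y(24): 7·(24−17)=49≡23 → X
L(11): 7·(11−17)=-42≡10 → K

PMMNWXK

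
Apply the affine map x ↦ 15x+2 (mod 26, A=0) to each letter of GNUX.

OPQJ

G(6): 15·6+2=92≡14 → O
N(13): 15·13+2=197≡15 → P
U(20): 15·20+2=302≡16 → Q
X(23): 15·23+2=347≡9 → J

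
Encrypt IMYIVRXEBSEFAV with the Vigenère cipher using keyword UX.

CJSFPORBVPYCUS

Repeat the key across the message: UXUXUXUXUXUXUX
I(8)+U(20): 28≡2 → C
M(12)+X(23): 35≡9 → J
Y(24)+U(20): 44≡18 → S
I(8)+X(23): 31≡5 → F
V(21)+U(20): 41≡15 → P
R(17)+X(23): 40≡14 → O
X(23)+U(20): 43≡17 → R
E(4)+X(23): 27≡1 → B
B(1)+U(20): 21 → V
S(18)+X(23): 41≡15 → P
E(4)+U(20): 24 → Y
F(5)+X(23): 28≡2 → C
A(0)+U(20): 20 → U
V(21)+X(23): 44≡18 → S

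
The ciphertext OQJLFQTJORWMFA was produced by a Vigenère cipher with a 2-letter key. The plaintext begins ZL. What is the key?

Subtract each crib letter from the matching ciphertext letter (mod 26):
O(14)−Z(25)=-11≡15 → P
Q(16)−L(11)=5 → F

PF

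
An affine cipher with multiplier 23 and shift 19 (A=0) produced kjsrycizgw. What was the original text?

The inverse of 23 mod 26 is 17, since 23·17=391≡1. Apply D(y)=17·(y−19) mod 26:
k(10): 17·(10−19)=-153≡3 → d
j(9): 17·(9−19)=-170≡12 → m
s(18): 17·(18−19)=-17≡9 → j
r(17): 17·(17−19)=-34≡18 → s
y(24): 17·(24−19)=85≡7 → h
c(2): 17·(2−19)=-289≡23 → x
i(8): 17·(8−19)=-187≡21 → v
z(25): 17·(25−19)=102≡24 → y
g(6): 17·(6−19)=-221≡13 → n
w(22): 17·(22−19)=51≡25 → z

dmjshxvynz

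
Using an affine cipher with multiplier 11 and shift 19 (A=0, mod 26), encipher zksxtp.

z(25): 11·25+19=294≡8 → i
k(10): 11·10+19=129≡25 → z
s(18): 11·18+19=217≡9 → j
x(23): 11·23+19=272≡12 → m
t(19): 11·19+19=228≡20 → u
p(15): 11·15+19=184≡2 → c

izjmuc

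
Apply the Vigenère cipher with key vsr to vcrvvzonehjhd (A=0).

Repeat the key across the message: vsrvsrvsrvsrv
v(21)+v(21): 42≡16 → q
c(2)+s(18): 20 → u
r(17)+r(17): 34≡8 → i
v(21)+v(21): 42≡16 → q
v(21)+s(18): 39≡13 → n
z(25)+r(17): 42≡16 → q
o(14)+v(21): 35≡9 → j
n(13)+s(18): 31≡5 → f
e(4)+r(17): 21 → v
h(7)+v(21): 28≡2 → c
j(9)+s(18): 27≡1 → b
h(7)+r(17): 24 → y
d(3)+v(21): 24 → y

quiqnqjfvcbyy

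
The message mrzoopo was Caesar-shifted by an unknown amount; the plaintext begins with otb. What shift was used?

From the crib: m(12)−o(14)=-2≡24, so the shift is 24.

24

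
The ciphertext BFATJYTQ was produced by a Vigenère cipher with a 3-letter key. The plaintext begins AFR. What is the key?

BAJ

Subtract each crib letter from the matching ciphertext letter (mod 26):
B(1)−A(0)=1 → B
F(5)−F(5)=0 → A
A(0)−R(17)=-17≡9 → J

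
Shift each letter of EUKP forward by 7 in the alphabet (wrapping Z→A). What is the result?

LBRW

E(4): 4+7=11 → L
U(20): 20+7=27≡1 → B
K(10): 10+7=17 → R
P(15): 15+7=22 → W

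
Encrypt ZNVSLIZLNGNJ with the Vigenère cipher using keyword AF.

ZSVXLNZQNLNO

Repeat the key across the message: AFAFAFAFAFAF
Z(25)+A(0): 25 → Z
N(13)+F(5): 18 → S
V(21)+A(0): 21 → V
S(18)+F(5): 23 → X
L(11)+A(0): 11 → L
I(8)+F(5): 13 → N
Z(25)+A(0): 25 → Z
L(11)+F(5): 16 → Q
N(13)+A(0): 13 → N
G(6)+F(5): 11 → L
N(13)+A(0): 13 → N
J(9)+F(5): 14 → O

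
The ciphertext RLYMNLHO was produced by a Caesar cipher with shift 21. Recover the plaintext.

WQDRSQMT

R(17): 17−21=-4≡22 → W
L(11): 11−21=-10≡16 → Q
Y(24): 24−21=3 → D
M(12): 12−21=-9≡17 → R
N(13): 13−21=-8≡18 → S
L(11): 11−21=-10≡16 → Q
H(7): 7−21=-14≡12 → M
O(14): 14−21=-7≡19 → T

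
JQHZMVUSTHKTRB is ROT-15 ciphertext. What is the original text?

UBSKXGFDESVECM

J(9): 9−15=-6≡20 → U
Q(16): 16−15=1 → B
H(7): 7−15=-8≡18 → S
Z(25): 25−15=10 → K
M(12): 12−15=-3≡23 → X
V(21): 21−15=6 → G
U(20): 20−15=5 → F
S(18): 18−15=3 → D
T(19): 19−15=4 → E
H(7): 7−15=-8≡18 → S
K(10): 10−15=-5≡21 → V
T(19): 19−15=4 → E
R(17): 17−15=2 → C
B(1): 1−15=-14≡12 → M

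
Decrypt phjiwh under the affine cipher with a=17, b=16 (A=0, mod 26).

The inverse of 17 mod 26 is 23, since 17·23=391≡1. Apply D(y)=23·(y−16) mod 26:
p(15): 23·(15−16)=-23≡3 → d
h(7): 23·(7−16)=-207≡1 → b
j(9): 23·(9−16)=-161≡21 → v
i(8): 23·(8−16)=-184≡24 → y
w(22): 23·(22−16)=138≡8 → i
h(7): 23·(7−16)=-207≡1 → b

dbvyib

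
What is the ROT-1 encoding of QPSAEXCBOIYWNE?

RQTBFYDCPJZXOF

Q(16): 16+1=17 → R
P(15): 15+1=16 → Q
S(18): 18+1=19 → T
A(0): 0+1=1 → B
E(4): 4+1=5 → F
X(23): 23+1=24 → Y
C(2): 2+1=3 → D
B(1): 1+1=2 → C
O(14): 14+1=15 → P
I(8): 8+1=9 → J
Y(24): 24+1=25 → Z
W(22): 22+1=23 → X
N(13): 13+1=14 → O
E(4): 4+1=5 → F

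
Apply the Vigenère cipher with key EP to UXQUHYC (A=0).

Repeat the key across the message: EPEPEPE
U(20)+E(4): 24 → Y
X(23)+P(15): 38≡12 → M
Q(16)+E(4): 20 → U
U(20)+P(15): 35≡9 → J
H(7)+E(4): 11 → L
Y(24)+P(15): 39≡13 → N
C(2)+E(4): 6 → G

YMUJLNG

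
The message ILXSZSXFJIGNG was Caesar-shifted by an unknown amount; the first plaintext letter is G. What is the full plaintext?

From the crib: I(8)−G(6)=2, so the shift is 2.
Subtract 2 from each ciphertext letter:
I(8): 8−2=6 → G
L(11): 11−2=9 → J
X(23): 23−2=21 → V
S(18): 18−2=16 → Q
Z(25): 25−2=23 → X
S(18): 18−2=16 → Q
X(23): 23−2=21 → V
F(5): 5−2=3 → D
J(9): 9−2=7 → H
I(8): 8−2=6 → G
G(6): 6−2=4 → E
N(13): 13−2=11 → L
G(6): 6−2=4 → E

GJVQXQVDHGELE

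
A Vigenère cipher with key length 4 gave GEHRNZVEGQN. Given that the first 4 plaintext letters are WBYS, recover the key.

KDJZ

Subtract each crib letter from the matching ciphertext letter (mod 26):
G(6)−W(22)=-16≡10 → K
E(4)−B(1)=3 → D
H(7)−Y(24)=-17≡9 → J
R(17)−S(18)=-1≡25 → Z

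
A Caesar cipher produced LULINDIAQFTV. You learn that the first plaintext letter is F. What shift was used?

From the crib: L(11)−F(5)=6, so the shift is 6.

6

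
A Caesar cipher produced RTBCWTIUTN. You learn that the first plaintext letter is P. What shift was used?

2

From the crib: R(17)−P(15)=2, so the shift is 2.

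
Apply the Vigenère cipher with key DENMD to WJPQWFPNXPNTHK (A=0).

Repeat the key across the message: DENMDDENMDDENM
W(22)+D(3): 25 → Z
J(9)+E(4): 13 → N
P(15)+N(13): 28≡2 → C
Q(16)+M(12): 28≡2 → C
W(22)+D(3): 25 → Z
F(5)+D(3): 8 → I
P(15)+E(4): 19 → T
N(13)+N(13): 26≡0 → A
X(23)+M(12): 35≡9 → J
P(15)+D(3): 18 → S
N(13)+D(3): 16 → Q
T(19)+E(4): 23 → X
H(7)+N(13): 20 → U
K(10)+M(12): 22 → W

ZNCCZITAJSQXUW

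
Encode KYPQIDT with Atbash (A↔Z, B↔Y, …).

K(10) → P(15)
Y(24) → B(1)
P(15) → K(10)
Q(16) → J(9)
I(8) → R(17)
D(3) → W(22)
T(19) → G(6)

PBKJRWG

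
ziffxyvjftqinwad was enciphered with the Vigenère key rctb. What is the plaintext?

igmegwciorxhwuhc

Repeat the key across the ciphertext: rctbrctbrctbrctb
z(25)−r(17): 8 → i
i(8)−c(2): 6 → g
f(5)−t(19): -14≡12 → m
f(5)−b(1): 4 → e
x(23)−r(17): 6 → g
y(24)−c(2): 22 → w
v(21)−t(19): 2 → c
j(9)−b(1): 8 → i
f(5)−r(17): -12≡14 → o
t(19)−c(2): 17 → r
q(16)−t(19): -3≡23 → x
i(8)−b(1): 7 → h
n(13)−r(17): -4≡22 → w
w(22)−c(2): 20 → u
a(0)−t(19): -19≡7 → h
d(3)−b(1): 2 → c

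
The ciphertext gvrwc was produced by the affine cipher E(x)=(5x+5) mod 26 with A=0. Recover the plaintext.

The inverse of 5 mod 26 is 21, since 5·21=105≡1. Apply D(y)=21·(y−5) mod 26:
g(6): 21·(6−5)=21 → v
v(21): 21·(21−5)=336≡24 → y
r(17): 21·(17−5)=252≡18 → s
w(22): 21·(22−5)=357≡19 → t
c(2): 21·(2−5)=-63≡15 → p

vystp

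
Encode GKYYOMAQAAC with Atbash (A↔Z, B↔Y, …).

TPBBLNZJZZX

G(6) → T(19)
K(10) → P(15)
Y(24) → B(1)
Y(24) → B(1)
O(14) → L(11)
M(12) → N(13)
A(0) → Z(25)
Q(16) → J(9)
A(0) → Z(25)
A(0) → Z(25)
C(2) → X(23)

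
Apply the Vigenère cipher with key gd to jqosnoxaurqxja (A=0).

ptuvtrddauwapd

Repeat the key across the message: gdgdgdgdgdgdgd
j(9)+g(6): 15 → p
q(16)+d(3): 19 → t
o(14)+g(6): 20 → u
s(18)+d(3): 21 → v
n(13)+g(6): 19 → t
o(14)+d(3): 17 → r
x(23)+g(6): 29≡3 → d
a(0)+d(3): 3 → d
u(20)+g(6): 26≡0 → a
r(17)+d(3): 20 → u
q(16)+g(6): 22 → w
x(23)+d(3): 26≡0 → a
j(9)+g(6): 15 → p
a(0)+d(3): 3 → d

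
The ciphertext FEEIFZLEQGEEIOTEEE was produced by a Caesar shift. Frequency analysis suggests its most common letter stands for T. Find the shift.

The most frequent ciphertext letter is E (appears 8 times).
E is position 4; T is position 19.
Shift = -15≡11.

11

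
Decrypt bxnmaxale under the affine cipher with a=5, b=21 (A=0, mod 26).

wqotbqbyh

The inverse of 5 mod 26 is 21, since 5·21=105≡1. Apply D(y)=21·(y−21) mod 26:
b(1): 21·(1−21)=-420≡22 → w
x(23): 21·(23−21)=42≡16 → q
n(13): 21·(13−21)=-168≡14 → o
m(12): 21·(12−21)=-189≡19 → t
a(0): 21·(0−21)=-441≡1 → b
x(23): 21·(23−21)=42≡16 → q
a(0): 21·(0−21)=-441≡1 → b
l(11): 21·(11−21)=-210≡24 → y
e(4): 21·(4−21)=-357≡7 → h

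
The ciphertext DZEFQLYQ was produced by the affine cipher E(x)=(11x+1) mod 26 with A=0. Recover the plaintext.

The inverse of 11 mod 26 is 19, since 11·19=209≡1. Apply D(y)=19·(y−1) mod 26:
D(3): 19·(3−1)=38≡12 → M
Z(25): 19·(25−1)=456≡14 → O
E(4): 19·(4−1)=57≡5 → F
F(5): 19·(5−1)=76≡24 → Y
Q(16): 19·(16−1)=285≡25 → Z
L(11): 19·(11−1)=190≡8 → I
Y(24): 19·(24−1)=437≡21 → V
Q(16): 19·(16−1)=285≡25 → Z

MOFYZIVZ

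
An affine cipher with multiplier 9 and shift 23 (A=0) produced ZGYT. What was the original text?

The inverse of 9 mod 26 is 3, since 9·3=27≡1. Apply D(y)=3·(y−23) mod 26:
Z(25): 3·(25−23)=6 → G
G(6): 3·(6−23)=-51≡1 → B
Y(24): 3·(24−23)=3 → D
T(19): 3·(19−23)=-12≡14 → O

GBDO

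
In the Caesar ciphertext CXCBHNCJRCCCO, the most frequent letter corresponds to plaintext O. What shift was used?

14

The most frequent ciphertext letter is C (appears 6 times).
C is position 2; O is position 14.
Shift = -12≡14.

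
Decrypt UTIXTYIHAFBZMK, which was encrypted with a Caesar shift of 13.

U(20): 20−13=7 → H
T(19): 19−13=6 → G
I(8): 8−13=-5≡21 → V
X(23): 23−13=10 → K
T(19): 19−13=6 → G
Y(24): 24−13=11 → L
I(8): 8−13=-5≡21 → V
H(7): 7−13=-6≡20 → U
A(0): 0−13=-13≡13 → N
F(5): 5−13=-8≡18 → S
B(1): 1−13=-12≡14 → O
Z(25): 25−13=12 → M
M(12): 12−13=-1≡25 → Z
K(10): 10−13=-3≡23 → X

HGVKGLVUNSOMZX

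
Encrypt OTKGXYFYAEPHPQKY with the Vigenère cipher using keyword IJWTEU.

Repeat the key across the message: IJWTEUIJWTEUIJWT
O(14)+I(8): 22 → W
T(19)+J(9): 28≡2 → C
K(10)+W(22): 32≡6 → G
G(6)+T(19): 25 → Z
X(23)+E(4): 27≡1 → B
Y(24)+U(20): 44≡18 → S
F(5)+I(8): 13 → N
Y(24)+J(9): 33≡7 → H
A(0)+W(22): 22 → W
E(4)+T(19): 23 → X
P(15)+E(4): 19 → T
H(7)+U(20): 27≡1 → B
P(15)+I(8): 23 → X
Q(16)+J(9): 25 → Z
K(10)+W(22): 32≡6 → G
Y(24)+T(19): 43≡17 → R

WCGZBSNHWXTBXZGR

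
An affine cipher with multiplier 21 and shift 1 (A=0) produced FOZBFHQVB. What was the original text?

The inverse of 21 mod 26 is 5, since 21·5=105≡1. Apply D(y)=5·(y−1) mod 26:
F(5): 5·(5−1)=20 → U
O(14): 5·(14−1)=65≡13 → N
Z(25): 5·(25−1)=120≡16 → Q
B(1): 5·(1−1)=0 → A
F(5): 5·(5−1)=20 → U
H(7): 5·(7−1)=30≡4 → E
Q(16): 5·(16−1)=75≡23 → X
V(21): 5·(21−1)=100≡22 → W
B(1): 5·(1−1)=0 → A

UNQAUEXWA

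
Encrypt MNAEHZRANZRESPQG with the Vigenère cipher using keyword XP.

Repeat the key across the message: XPXPXPXPXPXPXPXP
M(12)+X(23): 35≡9 → J
N(13)+P(15): 28≡2 → C
A(0)+X(23): 23 → X
E(4)+P(15): 19 → T
H(7)+X(23): 30≡4 → E
Z(25)+P(15): 40≡14 → O
R(17)+X(23): 40≡14 → O
A(0)+P(15): 15 → P
N(13)+X(23): 36≡10 → K
Z(25)+P(15): 40≡14 → O
R(17)+X(23): 40≡14 → O
E(4)+P(15): 19 → T
S(18)+X(23): 41≡15 → P
P(15)+P(15): 30≡4 → E
Q(16)+X(23): 39≡13 → N
G(6)+P(15): 21 → V

JCXTEOOPKOOTPENV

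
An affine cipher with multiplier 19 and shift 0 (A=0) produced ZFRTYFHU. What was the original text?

The inverse of 19 mod 26 is 11, since 19·11=209≡1. Apply D(y)=11·(y−0) mod 26:
Z(25): 11·(25−0)=275≡15 → P
F(5): 11·(5−0)=55≡3 → D
R(17): 11·(17−0)=187≡5 → F
T(19): 11·(19−0)=209≡1 → B
Y(24): 11·(24−0)=264≡4 → E
F(5): 11·(5−0)=55≡3 → D
H(7): 11·(7−0)=77≡25 → Z
U(20): 11·(20−0)=220≡12 → M

PDFBEDZM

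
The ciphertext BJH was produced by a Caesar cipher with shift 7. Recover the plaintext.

UCA

B(1): 1−7=-6≡20 → U
J(9): 9−7=2 → C
H(7): 7−7=0 → A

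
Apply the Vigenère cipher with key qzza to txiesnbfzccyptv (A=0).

jwheimafpbbyfsu

Repeat the key across the message: qzzaqzzaqzzaqzz
t(19)+q(16): 35≡9 → j
x(23)+z(25): 48≡22 → w
i(8)+z(25): 33≡7 → h
e(4)+a(0): 4 → e
s(18)+q(16): 34≡8 → i
n(13)+z(25): 38≡12 → m
b(1)+z(25): 26≡0 → a
f(5)+a(0): 5 → f
z(25)+q(16): 41≡15 → p
c(2)+z(25): 27≡1 → b
c(2)+z(25): 27≡1 → b
y(24)+a(0): 24 → y
p(15)+q(16): 31≡5 → f
t(19)+z(25): 44≡18 → s
v(21)+z(25): 46≡20 → u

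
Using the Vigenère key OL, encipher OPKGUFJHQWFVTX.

CAYRIQXSEHTGHI

Repeat the key across the message: OLOLOLOLOLOLOL
O(14)+O(14): 28≡2 → C
P(15)+L(11): 26≡0 → A
K(10)+O(14): 24 → Y
G(6)+L(11): 17 → R
U(20)+O(14): 34≡8 → I
F(5)+L(11): 16 → Q
J(9)+O(14): 23 → X
H(7)+L(11): 18 → S
Q(16)+O(14): 30≡4 → E
W(22)+L(11): 33≡7 → H
F(5)+O(14): 19 → T
V(21)+L(11): 32≡6 → G
T(19)+O(14): 33≡7 → H
X(23)+L(11): 34≡8 → I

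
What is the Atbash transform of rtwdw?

r(17) → i(8)
t(19) → g(6)
w(22) → d(3)
d(3) → w(22)
w(22) → d(3)

igdwd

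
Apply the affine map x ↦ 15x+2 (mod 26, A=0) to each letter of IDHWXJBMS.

SVDUJHRAM

I(8): 15·8+2=122≡18 → S
D(3): 15·3+2=47≡21 → V
H(7): 15·7+2=107≡3 → D
W(22): 15·22+2=332≡20 → U
X(23): 15·23+2=347≡9 → J
J(9): 15·9+2=137≡7 → H
B(1): 15·1+2=17 → R
M(12): 15·12+2=182≡0 → A
S(18): 15·18+2=272≡12 → M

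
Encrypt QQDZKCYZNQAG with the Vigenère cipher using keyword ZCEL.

PSHKJECKMSER

Repeat the key across the message: ZCELZCELZCEL
Q(16)+Z(25): 41≡15 → P
Q(16)+C(2): 18 → S
D(3)+E(4): 7 → H
Z(25)+L(11): 36≡10 → K
K(10)+Z(25): 35≡9 → J
C(2)+C(2): 4 → E
Y(24)+E(4): 28≡2 → C
Z(25)+L(11): 36≡10 → K
N(13)+Z(25): 38≡12 → M
Q(16)+C(2): 18 → S
A(0)+E(4): 4 → E
G(6)+L(11): 17 → R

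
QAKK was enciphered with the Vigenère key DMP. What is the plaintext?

NOVH

Repeat the key across the ciphertext: DMPD
Q(16)−D(3): 13 → N
A(0)−M(12): -12≡14 → O
K(10)−P(15): -5≡21 → V
K(10)−D(3): 7 → H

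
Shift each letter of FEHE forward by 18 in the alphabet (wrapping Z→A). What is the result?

XWZW

F(5): 5+18=23 → X
E(4): 4+18=22 → W
H(7): 7+18=25 → Z
E(4): 4+18=22 → W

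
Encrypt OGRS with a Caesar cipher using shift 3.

RJUV

O(14): 14+3=17 → R
G(6): 6+3=9 → J
R(17): 17+3=20 → U
S(18): 18+3=21 → V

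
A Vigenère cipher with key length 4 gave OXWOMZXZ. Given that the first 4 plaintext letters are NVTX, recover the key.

Subtract each crib letter from the matching ciphertext letter (mod 26):
O(14)−N(13)=1 → B
X(23)−V(21)=2 → C
W(22)−T(19)=3 → D
O(14)−X(23)=-9≡17 → R

BCDR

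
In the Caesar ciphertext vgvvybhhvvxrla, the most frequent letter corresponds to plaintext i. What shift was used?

The most frequent ciphertext letter is v (appears 5 times).
v is position 21; i is position 8.
Shift = 13.

13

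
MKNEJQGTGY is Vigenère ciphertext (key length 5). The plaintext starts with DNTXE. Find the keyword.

Subtract each crib letter from the matching ciphertext letter (mod 26):
M(12)−D(3)=9 → J
K(10)−N(13)=-3≡23 → X
N(13)−T(19)=-6≡20 → U
E(4)−X(23)=-19≡7 → H
J(9)−E(4)=5 → F

JXUHF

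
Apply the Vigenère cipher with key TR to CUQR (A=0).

Repeat the key across the message: TRTR
C(2)+T(19): 21 → V
U(20)+R(17): 37≡11 → L
Q(16)+T(19): 35≡9 → J
R(17)+R(17): 34≡8 → I

VLJI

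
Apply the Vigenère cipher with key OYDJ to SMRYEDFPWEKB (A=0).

Repeat the key across the message: OYDJOYDJOYDJ
S(18)+O(14): 32≡6 → G
M(12)+Y(24): 36≡10 → K
R(17)+D(3): 20 → U
Y(24)+J(9): 33≡7 → H
E(4)+O(14): 18 → S
D(3)+Y(24): 27≡1 → B
F(5)+D(3): 8 → I
P(15)+J(9): 24 → Y
W(22)+O(14): 36≡10 → K
E(4)+Y(24): 28≡2 → C
K(10)+D(3): 13 → N
B(1)+J(9): 10 → K

GKUHSBIYKCNK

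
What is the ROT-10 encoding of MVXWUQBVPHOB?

M(12): 12+10=22 → W
V(21): 21+10=31≡5 → F
X(23): 23+10=33≡7 → H
W(22): 22+10=32≡6 → G
U(20): 20+10=30≡4 → E
Q(16): 16+10=26≡0 → A
B(1): 1+10=11 → L
V(21): 21+10=31≡5 → F
P(15): 15+10=25 → Z
H(7): 7+10=17 → R
O(14): 14+10=24 → Y
B(1): 1+10=11 → L

WFHGEALFZRYL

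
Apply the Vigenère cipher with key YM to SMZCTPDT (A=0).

Repeat the key across the message: YMYMYMYM
S(18)+Y(24): 42≡16 → Q
M(12)+M(12): 24 → Y
Z(25)+Y(24): 49≡23 → X
C(2)+M(12): 14 → O
T(19)+Y(24): 43≡17 → R
P(15)+M(12): 27≡1 → B
D(3)+Y(24): 27≡1 → B
T(19)+M(12): 31≡5 → F

QYXORBBF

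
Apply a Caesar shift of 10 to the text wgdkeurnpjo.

gqnuoebxzty

w(22): 22+10=32≡6 → g
g(6): 6+10=16 → q
d(3): 3+10=13 → n
k(10): 10+10=20 → u
e(4): 4+10=14 → o
u(20): 20+10=30≡4 → e
r(17): 17+10=27≡1 → b
n(13): 13+10=23 → x
p(15): 15+10=25 → z
j(9): 9+10=19 → t
o(14): 14+10=24 → y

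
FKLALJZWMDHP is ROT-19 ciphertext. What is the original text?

MRSHSQGDTKOW

F(5): 5−19=-14≡12 → M
K(10): 10−19=-9≡17 → R
L(11): 11−19=-8≡18 → S
A(0): 0−19=-19≡7 → H
L(11): 11−19=-8≡18 → S
J(9): 9−19=-10≡16 → Q
Z(25): 25−19=6 → G
W(22): 22−19=3 → D
M(12): 12−19=-7≡19 → T
D(3): 3−19=-16≡10 → K
H(7): 7−19=-12≡14 → O
P(15): 15−19=-4≡22 → W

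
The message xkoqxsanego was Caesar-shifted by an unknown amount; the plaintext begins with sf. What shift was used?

From the crib: x(23)−s(18)=5, so the shift is 5.

5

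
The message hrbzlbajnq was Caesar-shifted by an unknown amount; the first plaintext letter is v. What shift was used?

From the crib: h(7)−v(21)=-14≡12, so the shift is 12.

12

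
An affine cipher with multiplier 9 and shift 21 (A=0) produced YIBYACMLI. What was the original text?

JNSJPVZWN

The inverse of 9 mod 26 is 3, since 9·3=27≡1. Apply D(y)=3·(y−21) mod 26:
Y(24): 3·(24−21)=9 → J
I(8): 3·(8−21)=-39≡13 → N
B(1): 3·(1−21)=-60≡18 → S
Y(24): 3·(24−21)=9 → J
A(0): 3·(0−21)=-63≡15 → P
C(2): 3·(2−21)=-57≡21 → V
M(12): 3·(12−21)=-27≡25 → Z
L(11): 3·(11−21)=-30≡22 → W
I(8): 3·(8−21)=-39≡13 → N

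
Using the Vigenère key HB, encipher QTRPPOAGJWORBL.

Repeat the key across the message: HBHBHBHBHBHBHB
Q(16)+H(7): 23 → X
T(19)+B(1): 20 → U
R(17)+H(7): 24 → Y
P(15)+B(1): 16 → Q
P(15)+H(7): 22 → W
O(14)+B(1): 15 → P
A(0)+H(7): 7 → H
G(6)+B(1): 7 → H
J(9)+H(7): 16 → Q
W(22)+B(1): 23 → X
O(14)+H(7): 21 → V
R(17)+B(1): 18 → S
B(1)+H(7): 8 → I
L(11)+B(1): 12 → M

XUYQWPHHQXVSIM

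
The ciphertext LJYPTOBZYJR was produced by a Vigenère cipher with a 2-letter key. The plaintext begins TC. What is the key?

Subtract each crib letter from the matching ciphertext letter (mod 26):
L(11)−T(19)=-8≡18 → S
J(9)−C(2)=7 → H

SH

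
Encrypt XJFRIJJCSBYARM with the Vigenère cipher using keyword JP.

Repeat the key across the message: JPJPJPJPJPJPJP
X(23)+J(9): 32≡6 → G
J(9)+P(15): 24 → Y
F(5)+J(9): 14 → O
R(17)+P(15): 32≡6 → G
I(8)+J(9): 17 → R
J(9)+P(15): 24 → Y
J(9)+J(9): 18 → S
C(2)+P(15): 17 → R
S(18)+J(9): 27≡1 → B
B(1)+P(15): 16 → Q
Y(24)+J(9): 33≡7 → H
A(0)+P(15): 15 → P
R(17)+J(9): 26≡0 → A
M(12)+P(15): 27≡1 → B

GYOGRYSRBQHPAB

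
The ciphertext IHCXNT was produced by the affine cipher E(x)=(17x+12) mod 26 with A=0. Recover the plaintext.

MPETXF

The inverse of 17 mod 26 is 23, since 17·23=391≡1. Apply D(y)=23·(y−12) mod 26:
I(8): 23·(8−12)=-92≡12 → M
H(7): 23·(7−12)=-115≡15 → P
C(2): 23·(2−12)=-230≡4 → E
X(23): 23·(23−12)=253≡19 → T
N(13): 23·(13−12)=23 → X
T(19): 23·(19−12)=161≡5 → F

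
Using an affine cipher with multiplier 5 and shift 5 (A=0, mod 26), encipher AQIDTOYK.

A(0): 5·0+5=5 → F
Q(16): 5·16+5=85≡7 → H
I(8): 5·8+5=45≡19 → T
D(3): 5·3+5=20 → U
T(19): 5·19+5=100≡22 → W
O(14): 5·14+5=75≡23 → X
Y(24): 5·24+5=125≡21 → V
K(10): 5·10+5=55≡3 → D

FHTUWXVD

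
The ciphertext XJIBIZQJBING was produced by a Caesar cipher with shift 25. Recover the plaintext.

YKJCJARKCJOH

X(23): 23−25=-2≡24 → Y
J(9): 9−25=-16≡10 → K
I(8): 8−25=-17≡9 → J
B(1): 1−25=-24≡2 → C
I(8): 8−25=-17≡9 → J
Z(25): 25−25=0 → A
Q(16): 16−25=-9≡17 → R
J(9): 9−25=-16≡10 → K
B(1): 1−25=-24≡2 → C
I(8): 8−25=-17≡9 → J
N(13): 13−25=-12≡14 → O
G(6): 6−25=-19≡7 → H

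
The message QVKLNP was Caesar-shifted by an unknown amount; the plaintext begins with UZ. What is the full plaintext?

UZOPRT

From the crib: Q(16)−U(20)=-4≡22, so the shift is 22.
Subtract 22 from each ciphertext letter:
Q(16): 16−22=-6≡20 → U
V(21): 21−22=-1≡25 → Z
K(10): 10−22=-12≡14 → O
L(11): 11−22=-11≡15 → P
N(13): 13−22=-9≡17 → R
P(15): 15−22=-7≡19 → T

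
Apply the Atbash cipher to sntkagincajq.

hmgpztrmxzqj

s(18) → h(7)
n(13) → m(12)
t(19) → g(6)
k(10) → p(15)
a(0) → z(25)
g(6) → t(19)
i(8) → r(17)
n(13) → m(12)
c(2) → x(23)
a(0) → z(25)
j(9) → q(16)
q(16) → j(9)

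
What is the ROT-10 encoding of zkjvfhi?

jutfprs

z(25): 25+10=35≡9 → j
k(10): 10+10=20 → u
j(9): 9+10=19 → t
v(21): 21+10=31≡5 → f
f(5): 5+10=15 → p
h(7): 7+10=17 → r
i(8): 8+10=18 → s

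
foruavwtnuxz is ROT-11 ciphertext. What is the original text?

f(5): 5−11=-6≡20 → u
o(14): 14−11=3 → d
r(17): 17−11=6 → g
u(20): 20−11=9 → j
a(0): 0−11=-11≡15 → p
v(21): 21−11=10 → k
w(22): 22−11=11 → l
t(19): 19−11=8 → i
n(13): 13−11=2 → c
u(20): 20−11=9 → j
x(23): 23−11=12 → m
z(25): 25−11=14 → o

udgjpklicjmo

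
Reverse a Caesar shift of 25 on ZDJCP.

AEKDQ

Z(25): 25−25=0 → A
D(3): 3−25=-22≡4 → E
J(9): 9−25=-16≡10 → K
C(2): 2−25=-23≡3 → D
P(15): 15−25=-10≡16 → Q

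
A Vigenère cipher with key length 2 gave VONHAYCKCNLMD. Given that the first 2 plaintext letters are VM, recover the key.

Subtract each crib letter from the matching ciphertext letter (mod 26):
V(21)−V(21)=0 → A
O(14)−M(12)=2 → C

AC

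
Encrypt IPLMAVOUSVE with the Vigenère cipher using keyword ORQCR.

WGBORJFKUMS

Repeat the key across the message: ORQCRORQCRO
I(8)+O(14): 22 → W
P(15)+R(17): 32≡6 → G
L(11)+Q(16): 27≡1 → B
M(12)+C(2): 14 → O
A(0)+R(17): 17 → R
V(21)+O(14): 35≡9 → J
O(14)+R(17): 31≡5 → F
U(20)+Q(16): 36≡10 → K
S(18)+C(2): 20 → U
V(21)+R(17): 38≡12 → M
E(4)+O(14): 18 → S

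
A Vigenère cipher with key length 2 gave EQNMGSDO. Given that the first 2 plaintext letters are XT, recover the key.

HX

Subtract each crib letter from the matching ciphertext letter (mod 26):
E(4)−X(23)=-19≡7 → H
Q(16)−T(19)=-3≡23 → X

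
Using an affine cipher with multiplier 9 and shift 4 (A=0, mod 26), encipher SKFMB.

S(18): 9·18+4=166≡10 → K
K(10): 9·10+4=94≡16 → Q
F(5): 9·5+4=49≡23 → X
M(12): 9·12+4=112≡8 → I
B(1): 9·1+4=13 → N

KQXIN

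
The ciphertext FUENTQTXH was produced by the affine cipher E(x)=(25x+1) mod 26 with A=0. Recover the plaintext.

WHXOILIEU

The inverse of 25 mod 26 is 25, since 25·25=625≡1. Apply D(y)=25·(y−1) mod 26:
F(5): 25·(5−1)=100≡22 → W
U(20): 25·(20−1)=475≡7 → H
E(4): 25·(4−1)=75≡23 → X
N(13): 25·(13−1)=300≡14 → O
T(19): 25·(19−1)=450≡8 → I
Q(16): 25·(16−1)=375≡11 → L
T(19): 25·(19−1)=450≡8 → I
X(23): 25·(23−1)=550≡4 → E
H(7): 25·(7−1)=150≡20 → U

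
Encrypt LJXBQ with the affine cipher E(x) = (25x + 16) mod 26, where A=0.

FHTPA

L(11): 25·11+16=291≡5 → F
J(9): 25·9+16=241≡7 → H
X(23): 25·23+16=591≡19 → T
B(1): 25·1+16=41≡15 → P
Q(16): 25·16+16=416≡0 → A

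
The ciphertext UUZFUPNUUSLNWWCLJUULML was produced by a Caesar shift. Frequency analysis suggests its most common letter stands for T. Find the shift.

1

The most frequent ciphertext letter is U (appears 7 times).
U is position 20; T is position 19.
Shift = 1.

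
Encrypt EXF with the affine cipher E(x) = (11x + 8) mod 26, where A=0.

ABL

E(4): 11·4+8=52≡0 → A
X(23): 11·23+8=261≡1 → B
F(5): 11·5+8=63≡11 → L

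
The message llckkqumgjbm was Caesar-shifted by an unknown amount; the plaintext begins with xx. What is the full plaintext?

From the crib: l(11)−x(23)=-12≡14, so the shift is 14.
Subtract 14 from each ciphertext letter:
l(11): 11−14=-3≡23 → x
l(11): 11−14=-3≡23 → x
c(2): 2−14=-12≡14 → o
k(10): 10−14=-4≡22 → w
k(10): 10−14=-4≡22 → w
q(16): 16−14=2 → c
u(20): 20−14=6 → g
m(12): 12−14=-2≡24 → y
g(6): 6−14=-8≡18 → s
j(9): 9−14=-5≡21 → v
b(1): 1−14=-13≡13 → n
m(12): 12−14=-2≡24 → y

xxowwcgysvny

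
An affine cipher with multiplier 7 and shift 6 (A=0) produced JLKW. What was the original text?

The inverse of 7 mod 26 is 15, since 7·15=105≡1. Apply D(y)=15·(y−6) mod 26:
J(9): 15·(9−6)=45≡19 → T
L(11): 15·(11−6)=75≡23 → X
K(10): 15·(10−6)=60≡8 → I
W(22): 15·(22−6)=240≡6 → G

TXIG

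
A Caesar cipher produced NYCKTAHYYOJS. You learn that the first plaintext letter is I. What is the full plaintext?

ITXFOVCTTJEN

From the crib: N(13)−I(8)=5, so the shift is 5.
Subtract 5 from each ciphertext letter:
N(13): 13−5=8 → I
Y(24): 24−5=19 → T
C(2): 2−5=-3≡23 → X
K(10): 10−5=5 → F
T(19): 19−5=14 → O
A(0): 0−5=-5≡21 → V
H(7): 7−5=2 → C
Y(24): 24−5=19 → T
Y(24): 24−5=19 → T
O(14): 14−5=9 → J
J(9): 9−5=4 → E
S(18): 18−5=13 → N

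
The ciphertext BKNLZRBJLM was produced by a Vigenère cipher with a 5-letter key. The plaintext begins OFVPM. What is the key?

NFSWN

Subtract each crib letter from the matching ciphertext letter (mod 26):
B(1)−O(14)=-13≡13 → N
K(10)−F(5)=5 → F
N(13)−V(21)=-8≡18 → S
L(11)−P(15)=-4≡22 → W
Z(25)−M(12)=13 → N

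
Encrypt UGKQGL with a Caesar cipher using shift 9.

DPTZPU

U(20): 20+9=29≡3 → D
G(6): 6+9=15 → P
K(10): 10+9=19 → T
Q(16): 16+9=25 → Z
G(6): 6+9=15 → P
L(11): 11+9=20 → U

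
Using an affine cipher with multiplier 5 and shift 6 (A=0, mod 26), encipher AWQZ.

A(0): 5·0+6=6 → G
W(22): 5·22+6=116≡12 → M
Q(16): 5·16+6=86≡8 → I
Z(25): 5·25+6=131≡1 → B

GMIB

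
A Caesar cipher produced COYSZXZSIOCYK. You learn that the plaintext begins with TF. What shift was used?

From the crib: C(2)−T(19)=-17≡9, so the shift is 9.

9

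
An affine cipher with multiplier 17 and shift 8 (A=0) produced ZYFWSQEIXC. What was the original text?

BEJKWCMAHS

The inverse of 17 mod 26 is 23, since 17·23=391≡1. Apply D(y)=23·(y−8) mod 26:
Z(25): 23·(25−8)=391≡1 → B
Y(24): 23·(24−8)=368≡4 → E
F(5): 23·(5−8)=-69≡9 → J
W(22): 23·(22−8)=322≡10 → K
S(18): 23·(18−8)=230≡22 → W
Q(16): 23·(16−8)=184≡2 → C
E(4): 23·(4−8)=-92≡12 → M
I(8): 23·(8−8)=0 → A
X(23): 23·(23−8)=345≡7 → H
C(2): 23·(2−8)=-138≡18 → S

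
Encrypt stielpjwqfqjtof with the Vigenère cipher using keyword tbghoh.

luolzwcxwmeqmpl

Repeat the key across the message: tbghohtbghohtbg
s(18)+t(19): 37≡11 → l
t(19)+b(1): 20 → u
i(8)+g(6): 14 → o
e(4)+h(7): 11 → l
l(11)+o(14): 25 → z
p(15)+h(7): 22 → w
j(9)+t(19): 28≡2 → c
w(22)+b(1): 23 → x
q(16)+g(6): 22 → w
f(5)+h(7): 12 → m
q(16)+o(14): 30≡4 → e
j(9)+h(7): 16 → q
t(19)+t(19): 38≡12 → m
o(14)+b(1): 15 → p
f(5)+g(6): 11 → l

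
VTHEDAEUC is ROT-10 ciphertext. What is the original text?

LJXUTQUKS

V(21): 21−10=11 → L
T(19): 19−10=9 → J
H(7): 7−10=-3≡23 → X
E(4): 4−10=-6≡20 → U
D(3): 3−10=-7≡19 → T
A(0): 0−10=-10≡16 → Q
E(4): 4−10=-6≡20 → U
U(20): 20−10=10 → K
C(2): 2−10=-8≡18 → S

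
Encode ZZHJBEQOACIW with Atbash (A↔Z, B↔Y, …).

Z(25) → A(0)
Z(25) → A(0)
H(7) → S(18)
J(9) → Q(16)
B(1) → Y(24)
E(4) → V(21)
Q(16) → J(9)
O(14) → L(11)
A(0) → Z(25)
C(2) → X(23)
I(8) → R(17)
W(22) → D(3)

AASQYVJLZXRD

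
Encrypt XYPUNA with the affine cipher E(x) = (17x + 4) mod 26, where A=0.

X(23): 17·23+4=395≡5 → F
Y(24): 17·24+4=412≡22 → W
P(15): 17·15+4=259≡25 → Z
U(20): 17·20+4=344≡6 → G
N(13): 17·13+4=225≡17 → R
A(0): 17·0+4=4 → E

FWZGRE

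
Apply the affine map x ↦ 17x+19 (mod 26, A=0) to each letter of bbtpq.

b(1): 17·1+19=36≡10 → k
b(1): 17·1+19=36≡10 → k
t(19): 17·19+19=342≡4 → e
p(15): 17·15+19=274≡14 → o
q(16): 17·16+19=291≡5 → f

kkeof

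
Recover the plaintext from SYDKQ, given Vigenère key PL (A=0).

DNOZB

Repeat the key across the ciphertext: PLPLP
S(18)−P(15): 3 → D
Y(24)−L(11): 13 → N
D(3)−P(15): -12≡14 → O
K(10)−L(11): -1≡25 → Z
Q(16)−P(15): 1 → B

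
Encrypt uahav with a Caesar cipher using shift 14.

iovoj

u(20): 20+14=34≡8 → i
a(0): 0+14=14 → o
h(7): 7+14=21 → v
a(0): 0+14=14 → o
v(21): 21+14=35≡9 → j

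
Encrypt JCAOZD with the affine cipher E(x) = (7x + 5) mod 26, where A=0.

QTFZYA

J(9): 7·9+5=68≡16 → Q
C(2): 7·2+5=19 → T
A(0): 7·0+5=5 → F
O(14): 7·14+5=103≡25 → Z
Z(25): 7·25+5=180≡24 → Y
D(3): 7·3+5=26≡0 → A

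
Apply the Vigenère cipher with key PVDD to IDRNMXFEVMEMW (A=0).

XYUQBSIHKHHPL

Repeat the key across the message: PVDDPVDDPVDDP
I(8)+P(15): 23 → X
D(3)+V(21): 24 → Y
R(17)+D(3): 20 → U
N(13)+D(3): 16 → Q
M(12)+P(15): 27≡1 → B
X(23)+V(21): 44≡18 → S
F(5)+D(3): 8 → I
E(4)+D(3): 7 → H
V(21)+P(15): 36≡10 → K
M(12)+V(21): 33≡7 → H
E(4)+D(3): 7 → H
M(12)+D(3): 15 → P
W(22)+P(15): 37≡11 → L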